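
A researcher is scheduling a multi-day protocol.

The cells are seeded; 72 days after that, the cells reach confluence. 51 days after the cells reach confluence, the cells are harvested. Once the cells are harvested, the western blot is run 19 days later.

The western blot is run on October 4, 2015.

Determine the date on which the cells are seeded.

The western blot is run: Oct 4, 2015.
The cells are harvested: Oct 4, 2015 − 19 days = Sep 15, 2015.
The cells reach confluence: Sep 15, 2015 − 51 days = Jul 26, 2015.
The cells are seeded: Jul 26, 2015 − 72 days = May 15, 2015.

May 15, 2015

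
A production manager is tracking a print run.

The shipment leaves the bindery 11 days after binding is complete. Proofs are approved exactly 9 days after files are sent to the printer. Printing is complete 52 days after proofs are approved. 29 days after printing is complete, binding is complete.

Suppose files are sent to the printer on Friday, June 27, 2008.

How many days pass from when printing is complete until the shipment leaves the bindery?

Causal path: printing is complete → binding is complete → the shipment leaves the bindery.
Total delay along the path: 29 + 11 = 40 days.

40 days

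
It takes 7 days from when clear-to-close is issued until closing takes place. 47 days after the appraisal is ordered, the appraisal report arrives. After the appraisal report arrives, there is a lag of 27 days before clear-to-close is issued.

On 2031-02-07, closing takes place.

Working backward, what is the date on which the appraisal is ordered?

2030-11-18

Closing takes place: Feb 7, 2031.
Clear-to-close is issued: Feb 7, 2031 − 7 days = Jan 31, 2031.
The appraisal report arrives: Jan 31, 2031 − 27 days = Jan 4, 2031.
The appraisal is ordered: Jan 4, 2031 − 47 days = Nov 18, 2030.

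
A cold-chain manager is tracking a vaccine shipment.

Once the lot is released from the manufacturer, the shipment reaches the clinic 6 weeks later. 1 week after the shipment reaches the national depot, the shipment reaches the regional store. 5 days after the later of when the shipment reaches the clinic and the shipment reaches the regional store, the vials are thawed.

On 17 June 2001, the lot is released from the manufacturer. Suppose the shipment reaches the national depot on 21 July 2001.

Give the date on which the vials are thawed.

The lot is released from the manufacturer: Jun 17, 2001.
The shipment reaches the clinic: Jun 17, 2001 + 6 weeks = Jul 29, 2001.
The shipment reaches the national depot: Jul 21, 2001.
The shipment reaches the regional store: Jul 21, 2001 + 1 week = Jul 28, 2001.
Both prerequisites met — the shipment reaches the clinic (Jul 29, 2001), the shipment reaches the regional store (Jul 28, 2001); the later is Jul 29, 2001.
The vials are thawed: Jul 29, 2001 + 5 days = Aug 3, 2001.

3 August 2001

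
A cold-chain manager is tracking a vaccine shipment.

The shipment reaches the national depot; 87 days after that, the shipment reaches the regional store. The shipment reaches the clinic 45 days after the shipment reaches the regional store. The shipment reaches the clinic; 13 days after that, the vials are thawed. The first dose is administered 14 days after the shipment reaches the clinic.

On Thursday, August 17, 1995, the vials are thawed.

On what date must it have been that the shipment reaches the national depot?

The vials are thawed: Aug 17, 1995.
The shipment reaches the clinic: Aug 17, 1995 − 13 days = Aug 4, 1995.
The shipment reaches the regional store: Aug 4, 1995 − 45 days = Jun 20, 1995.
The shipment reaches the national depot: Jun 20, 1995 − 87 days = Mar 25, 1995.

Saturday, March 25, 1995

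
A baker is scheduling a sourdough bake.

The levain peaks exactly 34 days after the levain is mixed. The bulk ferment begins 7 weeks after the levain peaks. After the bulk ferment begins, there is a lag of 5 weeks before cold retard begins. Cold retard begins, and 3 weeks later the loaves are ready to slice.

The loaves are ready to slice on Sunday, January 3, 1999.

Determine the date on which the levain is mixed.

Monday, August 17, 1998

The loaves are ready to slice: Jan 3, 1999.
Cold retard begins: Jan 3, 1999 − 3 weeks = Dec 13, 1998.
The bulk ferment begins: Dec 13, 1998 − 5 weeks = Nov 8, 1998.
The levain peaks: Nov 8, 1998 − 7 weeks = Sep 20, 1998.
The levain is mixed: Sep 20, 1998 − 34 days = Aug 17, 1998.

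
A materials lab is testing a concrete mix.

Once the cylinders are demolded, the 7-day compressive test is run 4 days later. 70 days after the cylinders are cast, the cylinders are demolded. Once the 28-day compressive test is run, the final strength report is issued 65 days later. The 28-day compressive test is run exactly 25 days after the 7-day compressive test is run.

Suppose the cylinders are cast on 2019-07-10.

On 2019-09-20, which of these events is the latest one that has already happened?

The cylinders are cast: Jul 10, 2019.
The cylinders are demolded: Jul 10, 2019 + 70 days = Sep 18, 2019.
The 7-day compressive test is run: Sep 18, 2019 + 4 days = Sep 22, 2019.
The 28-day compressive test is run: Sep 22, 2019 + 25 days = Oct 17, 2019.
The final strength report is issued: Oct 17, 2019 + 65 days = Dec 21, 2019.
Sep 20, 2019 falls between when the cylinders are demolded (Sep 18, 2019) and when the 7-day compressive test is run (Sep 22, 2019).

The cylinders are demolded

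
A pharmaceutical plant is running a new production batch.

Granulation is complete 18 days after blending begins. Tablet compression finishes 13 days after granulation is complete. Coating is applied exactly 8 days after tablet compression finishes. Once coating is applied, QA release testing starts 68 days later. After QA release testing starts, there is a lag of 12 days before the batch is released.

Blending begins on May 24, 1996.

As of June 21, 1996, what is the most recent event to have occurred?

Blending begins: May 24, 1996.
Granulation is complete: May 24, 1996 + 18 days = Jun 11, 1996.
Tablet compression finishes: Jun 11, 1996 + 13 days = Jun 24, 1996.
Coating is applied: Jun 24, 1996 + 8 days = Jul 2, 1996.
QA release testing starts: Jul 2, 1996 + 68 days = Sep 8, 1996.
The batch is released: Sep 8, 1996 + 12 days = Sep 20, 1996.
Jun 21, 1996 falls between when granulation is complete (Jun 11, 1996) and when tablet compression finishes (Jun 24, 1996).

Granulation is complete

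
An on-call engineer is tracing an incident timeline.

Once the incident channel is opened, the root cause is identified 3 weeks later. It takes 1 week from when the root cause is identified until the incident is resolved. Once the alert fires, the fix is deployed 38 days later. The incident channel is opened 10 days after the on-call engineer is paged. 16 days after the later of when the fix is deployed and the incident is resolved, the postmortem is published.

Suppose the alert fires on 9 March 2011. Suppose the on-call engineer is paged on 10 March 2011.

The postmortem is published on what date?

3 May 2011

The alert fires: Mar 9, 2011.
The fix is deployed: Mar 9, 2011 + 38 days = Apr 16, 2011.
The on-call engineer is paged: Mar 10, 2011.
The incident channel is opened: Mar 10, 2011 + 10 days = Mar 20, 2011.
The root cause is identified: Mar 20, 2011 + 3 weeks = Apr 10, 2011.
The incident is resolved: Apr 10, 2011 + 1 week = Apr 17, 2011.
Both prerequisites met — the fix is deployed (Apr 16, 2011), the incident is resolved (Apr 17, 2011); the later is Apr 17, 2011.
The postmortem is published: Apr 17, 2011 + 16 days = May 3, 2011.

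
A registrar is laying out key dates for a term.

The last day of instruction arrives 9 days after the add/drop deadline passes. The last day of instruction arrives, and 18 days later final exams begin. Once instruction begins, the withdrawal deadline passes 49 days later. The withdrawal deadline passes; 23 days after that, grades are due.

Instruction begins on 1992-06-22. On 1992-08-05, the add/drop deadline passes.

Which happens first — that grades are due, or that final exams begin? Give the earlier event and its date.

Instruction begins: Jun 22, 1992.
The withdrawal deadline passes: Jun 22, 1992 + 49 days = Aug 10, 1992.
Grades are due: Aug 10, 1992 + 23 days = Sep 2, 1992.
The add/drop deadline passes: Aug 5, 1992.
The last day of instruction arrives: Aug 5, 1992 + 9 days = Aug 14, 1992.
Final exams begin: Aug 14, 1992 + 18 days = Sep 1, 1992.
Comparing: grades are due on Sep 2, 1992 vs final exams begin on Sep 1, 1992. Earlier: final exams begin.

Final exams begin — 1992-09-01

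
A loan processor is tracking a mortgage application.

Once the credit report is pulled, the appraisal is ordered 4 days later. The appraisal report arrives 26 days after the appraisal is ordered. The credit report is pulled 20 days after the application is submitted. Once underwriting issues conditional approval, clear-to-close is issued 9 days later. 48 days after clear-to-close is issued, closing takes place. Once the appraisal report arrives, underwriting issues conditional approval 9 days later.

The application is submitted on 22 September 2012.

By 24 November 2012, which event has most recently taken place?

The application is submitted: Sep 22, 2012.
The credit report is pulled: Sep 22, 2012 + 20 days = Oct 12, 2012.
The appraisal is ordered: Oct 12, 2012 + 4 days = Oct 16, 2012.
The appraisal report arrives: Oct 16, 2012 + 26 days = Nov 11, 2012.
Underwriting issues conditional approval: Nov 11, 2012 + 9 days = Nov 20, 2012.
Clear-to-close is issued: Nov 20, 2012 + 9 days = Nov 29, 2012.
Closing takes place: Nov 29, 2012 + 48 days = Jan 16, 2013.
Nov 24, 2012 falls between when underwriting issues conditional approval (Nov 20, 2012) and when clear-to-close is issued (Nov 29, 2012).

Underwriting issues conditional approval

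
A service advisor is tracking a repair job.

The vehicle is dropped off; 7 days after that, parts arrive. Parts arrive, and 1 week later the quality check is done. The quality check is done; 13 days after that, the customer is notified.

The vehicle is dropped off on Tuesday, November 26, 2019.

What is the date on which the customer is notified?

The vehicle is dropped off: Nov 26, 2019.
Parts arrive: Nov 26, 2019 + 7 days = Dec 3, 2019.
The quality check is done: Dec 3, 2019 + 1 week = Dec 10, 2019.
The customer is notified: Dec 10, 2019 + 13 days = Dec 23, 2019.

Monday, December 23, 2019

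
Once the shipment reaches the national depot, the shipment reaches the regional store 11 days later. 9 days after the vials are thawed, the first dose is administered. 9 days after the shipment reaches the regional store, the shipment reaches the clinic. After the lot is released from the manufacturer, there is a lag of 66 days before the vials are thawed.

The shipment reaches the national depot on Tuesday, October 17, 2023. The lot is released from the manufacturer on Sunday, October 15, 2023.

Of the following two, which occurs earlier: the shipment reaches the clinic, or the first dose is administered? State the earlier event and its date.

The shipment reaches the national depot: Oct 17, 2023.
The shipment reaches the regional store: Oct 17, 2023 + 11 days = Oct 28, 2023.
The shipment reaches the clinic: Oct 28, 2023 + 9 days = Nov 6, 2023.
The lot is released from the manufacturer: Oct 15, 2023.
The vials are thawed: Oct 15, 2023 + 66 days = Dec 20, 2023.
The first dose is administered: Dec 20, 2023 + 9 days = Dec 29, 2023.
Comparing: the shipment reaches the clinic on Nov 6, 2023 vs the first dose is administered on Dec 29, 2023. Earlier: the shipment reaches the clinic.

The shipment reaches the clinic — Monday, November 6, 2023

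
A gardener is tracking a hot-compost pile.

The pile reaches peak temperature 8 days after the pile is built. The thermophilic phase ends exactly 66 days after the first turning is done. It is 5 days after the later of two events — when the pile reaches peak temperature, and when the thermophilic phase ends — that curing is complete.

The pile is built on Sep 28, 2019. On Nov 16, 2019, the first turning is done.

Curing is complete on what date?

The pile is built: Sep 28, 2019.
The pile reaches peak temperature: Sep 28, 2019 + 8 days = Oct 6, 2019.
The first turning is done: Nov 16, 2019.
The thermophilic phase ends: Nov 16, 2019 + 66 days = Jan 21, 2020.
Both prerequisites met — the pile reaches peak temperature (Oct 6, 2019), the thermophilic phase ends (Jan 21, 2020); the later is Jan 21, 2020.
Curing is complete: Jan 21, 2020 + 5 days = Jan 26, 2020.

Jan 26, 2020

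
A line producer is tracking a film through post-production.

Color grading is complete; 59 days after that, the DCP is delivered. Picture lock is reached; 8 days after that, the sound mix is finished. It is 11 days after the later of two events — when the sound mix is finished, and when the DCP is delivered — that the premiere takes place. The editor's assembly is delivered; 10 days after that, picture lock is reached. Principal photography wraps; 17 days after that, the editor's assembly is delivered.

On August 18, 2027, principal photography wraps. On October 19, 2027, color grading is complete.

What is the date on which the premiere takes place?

December 28, 2027

Principal photography wraps: Aug 18, 2027.
The editor's assembly is delivered: Aug 18, 2027 + 17 days = Sep 4, 2027.
Picture lock is reached: Sep 4, 2027 + 10 days = Sep 14, 2027.
The sound mix is finished: Sep 14, 2027 + 8 days = Sep 22, 2027.
Color grading is complete: Oct 19, 2027.
The DCP is delivered: Oct 19, 2027 + 59 days = Dec 17, 2027.
Both prerequisites met — the sound mix is finished (Sep 22, 2027), the DCP is delivered (Dec 17, 2027); the later is Dec 17, 2027.
The premiere takes place: Dec 17, 2027 + 11 days = Dec 28, 2027.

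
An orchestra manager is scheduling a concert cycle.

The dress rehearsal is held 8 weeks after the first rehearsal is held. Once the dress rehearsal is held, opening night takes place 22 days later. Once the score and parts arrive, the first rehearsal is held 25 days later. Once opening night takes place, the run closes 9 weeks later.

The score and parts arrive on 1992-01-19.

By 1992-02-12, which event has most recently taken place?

The score and parts arrive

The score and parts arrive: Jan 19, 1992.
The first rehearsal is held: Jan 19, 1992 + 25 days = Feb 13, 1992.
The dress rehearsal is held: Feb 13, 1992 + 8 weeks = Apr 9, 1992.
Opening night takes place: Apr 9, 1992 + 22 days = May 1, 1992.
The run closes: May 1, 1992 + 9 weeks = Jul 3, 1992.
Feb 12, 1992 falls between when the score and parts arrive (Jan 19, 1992) and when the first rehearsal is held (Feb 13, 1992).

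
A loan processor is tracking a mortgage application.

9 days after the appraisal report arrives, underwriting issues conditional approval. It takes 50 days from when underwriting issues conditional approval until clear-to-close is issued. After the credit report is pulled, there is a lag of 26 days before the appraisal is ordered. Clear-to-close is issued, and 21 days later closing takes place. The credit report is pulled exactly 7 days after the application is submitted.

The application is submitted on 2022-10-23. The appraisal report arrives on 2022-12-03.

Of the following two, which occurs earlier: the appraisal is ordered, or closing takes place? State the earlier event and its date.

The appraisal is ordered — 2022-11-25

The application is submitted: Oct 23, 2022.
The credit report is pulled: Oct 23, 2022 + 7 days = Oct 30, 2022.
The appraisal is ordered: Oct 30, 2022 + 26 days = Nov 25, 2022.
The appraisal report arrives: Dec 3, 2022.
Underwriting issues conditional approval: Dec 3, 2022 + 9 days = Dec 12, 2022.
Clear-to-close is issued: Dec 12, 2022 + 50 days = Jan 31, 2023.
Closing takes place: Jan 31, 2023 + 21 days = Feb 21, 2023.
Comparing: the appraisal is ordered on Nov 25, 2022 vs closing takes place on Feb 21, 2023. Earlier: the appraisal is ordered.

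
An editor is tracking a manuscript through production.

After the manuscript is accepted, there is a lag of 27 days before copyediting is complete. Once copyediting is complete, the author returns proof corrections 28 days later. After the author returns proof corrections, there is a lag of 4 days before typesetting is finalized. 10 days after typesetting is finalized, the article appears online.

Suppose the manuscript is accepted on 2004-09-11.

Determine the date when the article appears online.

The manuscript is accepted: Sep 11, 2004.
Copyediting is complete: Sep 11, 2004 + 27 days = Oct 8, 2004.
The author returns proof corrections: Oct 8, 2004 + 28 days = Nov 5, 2004.
Typesetting is finalized: Nov 5, 2004 + 4 days = Nov 9, 2004.
The article appears online: Nov 9, 2004 + 10 days = Nov 19, 2004.

2004-11-19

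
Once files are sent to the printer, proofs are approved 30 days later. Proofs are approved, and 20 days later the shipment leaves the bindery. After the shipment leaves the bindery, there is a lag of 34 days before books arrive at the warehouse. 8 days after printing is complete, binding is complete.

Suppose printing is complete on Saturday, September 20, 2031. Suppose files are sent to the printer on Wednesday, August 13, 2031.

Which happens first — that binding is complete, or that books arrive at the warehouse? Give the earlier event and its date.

Printing is complete: Sep 20, 2031.
Binding is complete: Sep 20, 2031 + 8 days = Sep 28, 2031.
Files are sent to the printer: Aug 13, 2031.
Proofs are approved: Aug 13, 2031 + 30 days = Sep 12, 2031.
The shipment leaves the bindery: Sep 12, 2031 + 20 days = Oct 2, 2031.
Books arrive at the warehouse: Oct 2, 2031 + 34 days = Nov 5, 2031.
Comparing: binding is complete on Sep 28, 2031 vs books arrive at the warehouse on Nov 5, 2031. Earlier: binding is complete.

Binding is complete — Sunday, September 28, 2031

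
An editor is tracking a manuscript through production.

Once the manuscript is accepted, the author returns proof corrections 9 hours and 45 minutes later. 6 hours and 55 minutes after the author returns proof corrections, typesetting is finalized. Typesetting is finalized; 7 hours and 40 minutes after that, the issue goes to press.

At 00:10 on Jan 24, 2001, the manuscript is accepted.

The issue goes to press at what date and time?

The manuscript is accepted: 00:10 Jan 24, 2001.
The author returns proof corrections: 00:10 Jan 24, 2001 + 9h45m = 09:55 Jan 24, 2001.
Typesetting is finalized: 09:55 Jan 24, 2001 + 6h55m = 16:50 Jan 24, 2001.
The issue goes to press: 16:50 Jan 24, 2001 + 7h40m = 00:30 Jan 25, 2001.

00:30 on Jan 25, 2001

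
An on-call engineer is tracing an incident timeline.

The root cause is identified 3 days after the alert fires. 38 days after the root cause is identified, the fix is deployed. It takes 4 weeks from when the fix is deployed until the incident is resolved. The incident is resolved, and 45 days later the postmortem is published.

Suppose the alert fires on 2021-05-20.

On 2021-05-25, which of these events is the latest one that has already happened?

The alert fires: May 20, 2021.
The root cause is identified: May 20, 2021 + 3 days = May 23, 2021.
The fix is deployed: May 23, 2021 + 38 days = Jun 30, 2021.
The incident is resolved: Jun 30, 2021 + 4 weeks = Jul 28, 2021.
The postmortem is published: Jul 28, 2021 + 45 days = Sep 11, 2021.
May 25, 2021 falls between when the root cause is identified (May 23, 2021) and when the fix is deployed (Jun 30, 2021).

The root cause is identified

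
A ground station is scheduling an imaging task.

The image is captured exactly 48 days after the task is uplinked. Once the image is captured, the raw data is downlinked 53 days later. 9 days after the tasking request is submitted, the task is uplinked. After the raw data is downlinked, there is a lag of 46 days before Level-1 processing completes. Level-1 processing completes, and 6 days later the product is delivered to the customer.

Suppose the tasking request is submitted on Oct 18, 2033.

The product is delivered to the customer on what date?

Mar 29, 2034

The tasking request is submitted: Oct 18, 2033.
The task is uplinked: Oct 18, 2033 + 9 days = Oct 27, 2033.
The image is captured: Oct 27, 2033 + 48 days = Dec 14, 2033.
The raw data is downlinked: Dec 14, 2033 + 53 days = Feb 5, 2034.
Level-1 processing completes: Feb 5, 2034 + 46 days = Mar 23, 2034.
The product is delivered to the customer: Mar 23, 2034 + 6 days = Mar 29, 2034.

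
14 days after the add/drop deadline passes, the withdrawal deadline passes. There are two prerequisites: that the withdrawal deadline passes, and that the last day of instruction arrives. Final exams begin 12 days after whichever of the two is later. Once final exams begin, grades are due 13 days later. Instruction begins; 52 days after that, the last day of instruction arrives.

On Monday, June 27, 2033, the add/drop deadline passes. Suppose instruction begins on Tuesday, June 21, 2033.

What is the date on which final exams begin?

The add/drop deadline passes: Jun 27, 2033.
The withdrawal deadline passes: Jun 27, 2033 + 14 days = Jul 11, 2033.
Instruction begins: Jun 21, 2033.
The last day of instruction arrives: Jun 21, 2033 + 52 days = Aug 12, 2033.
Both prerequisites met — the withdrawal deadline passes (Jul 11, 2033), the last day of instruction arrives (Aug 12, 2033); the later is Aug 12, 2033.
Final exams begin: Aug 12, 2033 + 12 days = Aug 24, 2033.

Wednesday, August 24, 2033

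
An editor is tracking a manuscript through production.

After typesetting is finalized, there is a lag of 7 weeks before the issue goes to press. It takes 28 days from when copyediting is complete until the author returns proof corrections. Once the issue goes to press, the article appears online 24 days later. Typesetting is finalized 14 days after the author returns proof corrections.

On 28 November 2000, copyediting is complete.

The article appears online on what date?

Copyediting is complete: Nov 28, 2000.
The author returns proof corrections: Nov 28, 2000 + 28 days = Dec 26, 2000.
Typesetting is finalized: Dec 26, 2000 + 14 days = Jan 9, 2001.
The issue goes to press: Jan 9, 2001 + 7 weeks = Feb 27, 2001.
The article appears online: Feb 27, 2001 + 24 days = Mar 23, 2001.

23 March 2001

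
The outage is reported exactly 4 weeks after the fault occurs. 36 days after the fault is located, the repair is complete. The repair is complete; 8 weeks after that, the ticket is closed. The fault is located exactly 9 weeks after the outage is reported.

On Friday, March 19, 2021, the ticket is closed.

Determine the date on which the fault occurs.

The ticket is closed: Mar 19, 2021.
The repair is complete: Mar 19, 2021 − 8 weeks = Jan 22, 2021.
The fault is located: Jan 22, 2021 − 36 days = Dec 17, 2020.
The outage is reported: Dec 17, 2020 − 9 weeks = Oct 15, 2020.
The fault occurs: Oct 15, 2020 − 4 weeks = Sep 17, 2020.

Thursday, September 17, 2020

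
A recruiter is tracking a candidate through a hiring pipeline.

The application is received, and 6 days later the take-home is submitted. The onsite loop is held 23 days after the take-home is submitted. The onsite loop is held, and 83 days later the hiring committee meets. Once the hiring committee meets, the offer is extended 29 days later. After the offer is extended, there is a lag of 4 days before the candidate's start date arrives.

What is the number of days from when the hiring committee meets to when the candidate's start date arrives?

33 days

Causal path: the hiring committee meets → the offer is extended → the candidate's start date arrives.
Total delay along the path: 29 + 4 = 33 days.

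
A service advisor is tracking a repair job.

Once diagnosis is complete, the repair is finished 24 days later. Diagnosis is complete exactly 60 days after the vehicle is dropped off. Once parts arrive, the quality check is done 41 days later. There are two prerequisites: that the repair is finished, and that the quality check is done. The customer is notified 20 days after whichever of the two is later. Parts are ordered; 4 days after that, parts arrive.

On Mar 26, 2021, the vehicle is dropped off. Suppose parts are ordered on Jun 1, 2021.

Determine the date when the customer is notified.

The vehicle is dropped off: Mar 26, 2021.
Diagnosis is complete: Mar 26, 2021 + 60 days = May 25, 2021.
The repair is finished: May 25, 2021 + 24 days = Jun 18, 2021.
Parts are ordered: Jun 1, 2021.
Parts arrive: Jun 1, 2021 + 4 days = Jun 5, 2021.
The quality check is done: Jun 5, 2021 + 41 days = Jul 16, 2021.
Both prerequisites met — the repair is finished (Jun 18, 2021), the quality check is done (Jul 16, 2021); the later is Jul 16, 2021.
The customer is notified: Jul 16, 2021 + 20 days = Aug 5, 2021.

Aug 5, 2021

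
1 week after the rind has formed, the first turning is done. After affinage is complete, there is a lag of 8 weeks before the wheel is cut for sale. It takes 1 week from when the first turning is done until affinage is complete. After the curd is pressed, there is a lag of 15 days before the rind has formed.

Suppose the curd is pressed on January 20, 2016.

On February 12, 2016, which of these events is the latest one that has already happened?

The curd is pressed: Jan 20, 2016.
The rind has formed: Jan 20, 2016 + 15 days = Feb 4, 2016.
The first turning is done: Feb 4, 2016 + 1 week = Feb 11, 2016.
Affinage is complete: Feb 11, 2016 + 1 week = Feb 18, 2016.
The wheel is cut for sale: Feb 18, 2016 + 8 weeks = Apr 14, 2016.
Feb 12, 2016 falls between when the first turning is done (Feb 11, 2016) and when affinage is complete (Feb 18, 2016).

The first turning is done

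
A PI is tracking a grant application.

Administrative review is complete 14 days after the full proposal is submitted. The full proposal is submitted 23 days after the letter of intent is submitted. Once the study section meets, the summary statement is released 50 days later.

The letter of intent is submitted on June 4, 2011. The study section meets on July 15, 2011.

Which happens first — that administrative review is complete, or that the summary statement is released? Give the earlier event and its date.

Administrative review is complete — July 11, 2011

The letter of intent is submitted: Jun 4, 2011.
The full proposal is submitted: Jun 4, 2011 + 23 days = Jun 27, 2011.
Administrative review is complete: Jun 27, 2011 + 14 days = Jul 11, 2011.
The study section meets: Jul 15, 2011.
The summary statement is released: Jul 15, 2011 + 50 days = Sep 3, 2011.
Comparing: administrative review is complete on Jul 11, 2011 vs the summary statement is released on Sep 3, 2011. Earlier: administrative review is complete.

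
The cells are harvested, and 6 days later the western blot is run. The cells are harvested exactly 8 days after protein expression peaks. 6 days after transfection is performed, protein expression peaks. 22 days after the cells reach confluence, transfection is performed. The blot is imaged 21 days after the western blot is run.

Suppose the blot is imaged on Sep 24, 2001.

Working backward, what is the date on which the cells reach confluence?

Jul 23, 2001

The blot is imaged: Sep 24, 2001.
The western blot is run: Sep 24, 2001 − 21 days = Sep 3, 2001.
The cells are harvested: Sep 3, 2001 − 6 days = Aug 28, 2001.
Protein expression peaks: Aug 28, 2001 − 8 days = Aug 20, 2001.
Transfection is performed: Aug 20, 2001 − 6 days = Aug 14, 2001.
The cells reach confluence: Aug 14, 2001 − 22 days = Jul 23, 2001.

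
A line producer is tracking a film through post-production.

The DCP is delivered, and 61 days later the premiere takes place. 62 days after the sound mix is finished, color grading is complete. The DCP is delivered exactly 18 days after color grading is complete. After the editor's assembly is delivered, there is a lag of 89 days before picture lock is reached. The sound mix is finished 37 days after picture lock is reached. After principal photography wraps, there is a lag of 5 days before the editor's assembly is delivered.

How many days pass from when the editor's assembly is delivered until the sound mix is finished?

126 days

Causal path: the editor's assembly is delivered → picture lock is reached → the sound mix is finished.
Total delay along the path: 89 + 37 = 126 days.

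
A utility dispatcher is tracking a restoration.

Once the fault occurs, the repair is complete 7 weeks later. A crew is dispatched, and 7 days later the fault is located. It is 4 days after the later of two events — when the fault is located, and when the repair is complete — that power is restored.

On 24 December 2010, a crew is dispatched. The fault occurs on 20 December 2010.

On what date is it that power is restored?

11 February 2011

A crew is dispatched: Dec 24, 2010.
The fault is located: Dec 24, 2010 + 7 days = Dec 31, 2010.
The fault occurs: Dec 20, 2010.
The repair is complete: Dec 20, 2010 + 7 weeks = Feb 7, 2011.
Both prerequisites met — the fault is located (Dec 31, 2010), the repair is complete (Feb 7, 2011); the later is Feb 7, 2011.
Power is restored: Feb 7, 2011 + 4 days = Feb 11, 2011.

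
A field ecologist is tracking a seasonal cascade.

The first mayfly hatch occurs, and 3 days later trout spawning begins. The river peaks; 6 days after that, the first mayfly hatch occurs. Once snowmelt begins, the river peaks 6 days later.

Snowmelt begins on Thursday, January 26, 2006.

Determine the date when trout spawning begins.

Friday, February 10, 2006

Snowmelt begins: Jan 26, 2006.
The river peaks: Jan 26, 2006 + 6 days = Feb 1, 2006.
The first mayfly hatch occurs: Feb 1, 2006 + 6 days = Feb 7, 2006.
Trout spawning begins: Feb 7, 2006 + 3 days = Feb 10, 2006.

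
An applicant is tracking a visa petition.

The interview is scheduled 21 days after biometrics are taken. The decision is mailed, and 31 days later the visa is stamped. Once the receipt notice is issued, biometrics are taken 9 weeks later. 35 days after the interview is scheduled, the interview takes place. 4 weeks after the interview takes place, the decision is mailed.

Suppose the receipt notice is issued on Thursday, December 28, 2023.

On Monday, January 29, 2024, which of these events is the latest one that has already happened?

The receipt notice is issued: Dec 28, 2023.
Biometrics are taken: Dec 28, 2023 + 9 weeks = Feb 29, 2024.
The interview is scheduled: Feb 29, 2024 + 21 days = Mar 21, 2024.
The interview takes place: Mar 21, 2024 + 35 days = Apr 25, 2024.
The decision is mailed: Apr 25, 2024 + 4 weeks = May 23, 2024.
The visa is stamped: May 23, 2024 + 31 days = Jun 23, 2024.
Jan 29, 2024 falls between when the receipt notice is issued (Dec 28, 2023) and when biometrics are taken (Feb 29, 2024).

The receipt notice is issued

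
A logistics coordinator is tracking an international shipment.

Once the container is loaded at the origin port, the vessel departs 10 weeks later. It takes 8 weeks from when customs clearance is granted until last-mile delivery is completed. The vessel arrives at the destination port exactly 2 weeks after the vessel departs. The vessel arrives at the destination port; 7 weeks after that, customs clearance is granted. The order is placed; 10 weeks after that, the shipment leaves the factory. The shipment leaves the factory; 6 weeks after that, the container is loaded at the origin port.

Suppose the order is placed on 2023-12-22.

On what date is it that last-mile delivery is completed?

The order is placed: Dec 22, 2023.
The shipment leaves the factory: Dec 22, 2023 + 10 weeks = Mar 1, 2024.
The container is loaded at the origin port: Mar 1, 2024 + 6 weeks = Apr 12, 2024.
The vessel departs: Apr 12, 2024 + 10 weeks = Jun 21, 2024.
The vessel arrives at the destination port: Jun 21, 2024 + 2 weeks = Jul 5, 2024.
Customs clearance is granted: Jul 5, 2024 + 7 weeks = Aug 23, 2024.
Last-mile delivery is completed: Aug 23, 2024 + 8 weeks = Oct 18, 2024.

2024-10-18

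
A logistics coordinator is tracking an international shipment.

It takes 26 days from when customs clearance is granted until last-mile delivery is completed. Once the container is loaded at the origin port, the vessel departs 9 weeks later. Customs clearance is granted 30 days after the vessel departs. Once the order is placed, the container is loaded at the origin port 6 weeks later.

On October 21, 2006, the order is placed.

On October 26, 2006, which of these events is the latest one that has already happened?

The order is placed

The order is placed: Oct 21, 2006.
The container is loaded at the origin port: Oct 21, 2006 + 6 weeks = Dec 2, 2006.
The vessel departs: Dec 2, 2006 + 9 weeks = Feb 3, 2007.
Customs clearance is granted: Feb 3, 2007 + 30 days = Mar 5, 2007.
Last-mile delivery is completed: Mar 5, 2007 + 26 days = Mar 31, 2007.
Oct 26, 2006 falls between when the order is placed (Oct 21, 2006) and when the container is loaded at the origin port (Dec 2, 2006).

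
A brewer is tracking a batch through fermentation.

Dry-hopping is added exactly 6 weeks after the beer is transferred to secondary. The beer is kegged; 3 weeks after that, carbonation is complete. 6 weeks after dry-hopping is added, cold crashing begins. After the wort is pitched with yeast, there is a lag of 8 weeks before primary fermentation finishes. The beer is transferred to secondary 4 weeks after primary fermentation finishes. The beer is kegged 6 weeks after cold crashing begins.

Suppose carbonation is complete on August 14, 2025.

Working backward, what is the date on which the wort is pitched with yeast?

Carbonation is complete: Aug 14, 2025.
The beer is kegged: Aug 14, 2025 − 3 weeks = Jul 24, 2025.
Cold crashing begins: Jul 24, 2025 − 6 weeks = Jun 12, 2025.
Dry-hopping is added: Jun 12, 2025 − 6 weeks = May 1, 2025.
The beer is transferred to secondary: May 1, 2025 − 6 weeks = Mar 20, 2025.
Primary fermentation finishes: Mar 20, 2025 − 4 weeks = Feb 20, 2025.
The wort is pitched with yeast: Feb 20, 2025 − 8 weeks = Dec 26, 2024.

December 26, 2024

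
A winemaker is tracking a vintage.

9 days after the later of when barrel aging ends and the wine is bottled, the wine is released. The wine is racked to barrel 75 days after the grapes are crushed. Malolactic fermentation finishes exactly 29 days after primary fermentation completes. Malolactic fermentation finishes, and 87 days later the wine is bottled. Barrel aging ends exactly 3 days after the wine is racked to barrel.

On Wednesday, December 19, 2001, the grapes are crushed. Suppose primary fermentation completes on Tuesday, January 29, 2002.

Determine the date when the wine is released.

Monday, June 3, 2002

The grapes are crushed: Dec 19, 2001.
The wine is racked to barrel: Dec 19, 2001 + 75 days = Mar 4, 2002.
Barrel aging ends: Mar 4, 2002 + 3 days = Mar 7, 2002.
Primary fermentation completes: Jan 29, 2002.
Malolactic fermentation finishes: Jan 29, 2002 + 29 days = Feb 27, 2002.
The wine is bottled: Feb 27, 2002 + 87 days = May 25, 2002.
Both prerequisites met — barrel aging ends (Mar 7, 2002), the wine is bottled (May 25, 2002); the later is May 25, 2002.
The wine is released: May 25, 2002 + 9 days = Jun 3, 2002.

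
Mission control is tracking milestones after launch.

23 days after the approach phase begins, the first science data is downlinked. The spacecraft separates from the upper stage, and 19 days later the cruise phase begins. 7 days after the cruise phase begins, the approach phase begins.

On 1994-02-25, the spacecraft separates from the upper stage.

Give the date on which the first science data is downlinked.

1994-04-15

The spacecraft separates from the upper stage: Feb 25, 1994.
The cruise phase begins: Feb 25, 1994 + 19 days = Mar 16, 1994.
The approach phase begins: Mar 16, 1994 + 7 days = Mar 23, 1994.
The first science data is downlinked: Mar 23, 1994 + 23 days = Apr 15, 1994.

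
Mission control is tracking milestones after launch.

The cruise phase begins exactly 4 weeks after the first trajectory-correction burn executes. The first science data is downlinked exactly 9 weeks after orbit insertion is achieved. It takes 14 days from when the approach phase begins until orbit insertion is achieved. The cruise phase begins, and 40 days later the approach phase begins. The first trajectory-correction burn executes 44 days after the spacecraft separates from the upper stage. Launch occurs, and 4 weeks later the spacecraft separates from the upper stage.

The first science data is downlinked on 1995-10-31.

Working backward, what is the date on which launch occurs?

The first science data is downlinked: Oct 31, 1995.
Orbit insertion is achieved: Oct 31, 1995 − 9 weeks = Aug 29, 1995.
The approach phase begins: Aug 29, 1995 − 14 days = Aug 15, 1995.
The cruise phase begins: Aug 15, 1995 − 40 days = Jul 6, 1995.
The first trajectory-correction burn executes: Jul 6, 1995 − 4 weeks = Jun 8, 1995.
The spacecraft separates from the upper stage: Jun 8, 1995 − 44 days = Apr 25, 1995.
Launch occurs: Apr 25, 1995 − 4 weeks = Mar 28, 1995.

1995-03-28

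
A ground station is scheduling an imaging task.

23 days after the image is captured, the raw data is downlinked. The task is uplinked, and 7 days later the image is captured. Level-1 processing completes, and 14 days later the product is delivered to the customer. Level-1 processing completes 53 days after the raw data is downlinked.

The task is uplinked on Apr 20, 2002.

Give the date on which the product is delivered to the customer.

The task is uplinked: Apr 20, 2002.
The image is captured: Apr 20, 2002 + 7 days = Apr 27, 2002.
The raw data is downlinked: Apr 27, 2002 + 23 days = May 20, 2002.
Level-1 processing completes: May 20, 2002 + 53 days = Jul 12, 2002.
The product is delivered to the customer: Jul 12, 2002 + 14 days = Jul 26, 2002.

Jul 26, 2002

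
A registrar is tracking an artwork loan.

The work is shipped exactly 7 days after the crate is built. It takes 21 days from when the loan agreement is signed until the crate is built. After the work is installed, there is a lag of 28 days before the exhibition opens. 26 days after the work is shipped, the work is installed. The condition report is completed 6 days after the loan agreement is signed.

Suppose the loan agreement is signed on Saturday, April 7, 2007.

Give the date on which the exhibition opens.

The loan agreement is signed: Apr 7, 2007.
The crate is built: Apr 7, 2007 + 21 days = Apr 28, 2007.
The work is shipped: Apr 28, 2007 + 7 days = May 5, 2007.
The work is installed: May 5, 2007 + 26 days = May 31, 2007.
The exhibition opens: May 31, 2007 + 28 days = Jun 28, 2007.

Thursday, June 28, 2007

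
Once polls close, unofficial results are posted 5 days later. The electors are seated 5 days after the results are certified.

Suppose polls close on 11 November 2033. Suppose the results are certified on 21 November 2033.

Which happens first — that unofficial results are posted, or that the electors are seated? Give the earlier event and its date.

Polls close: Nov 11, 2033.
Unofficial results are posted: Nov 11, 2033 + 5 days = Nov 16, 2033.
The results are certified: Nov 21, 2033.
The electors are seated: Nov 21, 2033 + 5 days = Nov 26, 2033.
Comparing: unofficial results are posted on Nov 16, 2033 vs the electors are seated on Nov 26, 2033. Earlier: unofficial results are posted.

Unofficial results are posted — 16 November 2033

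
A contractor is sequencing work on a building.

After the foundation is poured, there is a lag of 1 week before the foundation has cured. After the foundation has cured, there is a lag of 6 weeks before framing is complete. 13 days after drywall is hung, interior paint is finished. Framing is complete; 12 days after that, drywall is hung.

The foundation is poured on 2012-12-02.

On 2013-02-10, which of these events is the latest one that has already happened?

The foundation is poured: Dec 2, 2012.
The foundation has cured: Dec 2, 2012 + 1 week = Dec 9, 2012.
Framing is complete: Dec 9, 2012 + 6 weeks = Jan 20, 2013.
Drywall is hung: Jan 20, 2013 + 12 days = Feb 1, 2013.
Interior paint is finished: Feb 1, 2013 + 13 days = Feb 14, 2013.
Feb 10, 2013 falls between when drywall is hung (Feb 1, 2013) and when interior paint is finished (Feb 14, 2013).

Drywall is hung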